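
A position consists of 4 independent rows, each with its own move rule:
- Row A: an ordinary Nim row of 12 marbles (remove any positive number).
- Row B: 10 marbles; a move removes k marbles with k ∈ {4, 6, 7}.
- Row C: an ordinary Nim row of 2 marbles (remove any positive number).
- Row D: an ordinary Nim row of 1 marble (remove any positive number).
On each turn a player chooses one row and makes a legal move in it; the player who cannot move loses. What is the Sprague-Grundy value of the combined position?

13

Row A is a plain Nim row of size 12, so its Grundy value is 12.
For row B, compute g(0), g(1), … with moves {4, 6, 7}:
k:     0  1  2  3  4  5  6  7  8  9 10
g(k):  0  0  0  0  1  1  1  1  2  2  2
So g(10) = 2.
Row C is a plain Nim row of size 2, so its Grundy value is 2.
Row D is a plain Nim row of size 1, so its Grundy value is 1.
By the Sprague-Grundy theorem, the Grundy value of a sum of independent games is the XOR of the component values.
Combined value = 12 XOR 2 XOR 2 XOR 1 = 13.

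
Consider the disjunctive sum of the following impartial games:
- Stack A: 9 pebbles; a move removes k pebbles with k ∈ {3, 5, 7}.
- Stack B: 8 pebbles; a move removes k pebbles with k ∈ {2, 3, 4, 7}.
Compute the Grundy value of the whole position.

2

Build the Grundy sequence for stack A with g(k) = mex{g(k−s) : s ∈ {3, 5, 7}, s ≤ k}:
g(0) = mex{} = 0
g(1) = mex{} = 0
g(2) = mex{} = 0
g(3) = mex{0} = 1
g(4) = mex{0} = 1
g(5) = mex{0} = 1
g(6) = mex{0,1} = 2
g(7) = mex{0,1} = 2
g(8) = mex{0,1} = 2
g(9) = mex{0,1,2} = 3
So g(9) = 3.
Build the Grundy sequence for stack B with g(k) = mex{g(k−s) : s ∈ {2, 3, 4, 7}, s ≤ k}:
k:     0  1  2  3  4  5  6  7  8
g(k):  0  0  1  1  2  2  0  3  1
So g(8) = 1.
The value of a disjunctive sum is the nim-sum of the parts.
Combined value = 3 XOR 1 = 2.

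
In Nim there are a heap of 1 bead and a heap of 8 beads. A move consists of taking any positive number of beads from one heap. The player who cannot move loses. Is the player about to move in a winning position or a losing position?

Compute the nim-sum pairwise:
1 ^ 8 = 9
The nim-sum is 9 ≠ 0, so this is an N-position: the player to move can win.

Winning position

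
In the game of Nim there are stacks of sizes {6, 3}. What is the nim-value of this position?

5

Nim-sum: 6 ^ 3 = 5.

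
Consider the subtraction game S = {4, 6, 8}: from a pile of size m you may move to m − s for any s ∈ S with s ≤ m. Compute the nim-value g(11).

2

Compute g(0), g(1), … for moves {4, 6, 8}:
k:     0  1  2  3  4  5  6  7  8  9 10 11
g(k):  0  0  0  0  1  1  1  1  2  2  2  2
So g(11) = 2.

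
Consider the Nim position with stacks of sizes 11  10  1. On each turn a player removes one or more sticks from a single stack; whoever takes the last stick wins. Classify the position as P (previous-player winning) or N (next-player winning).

Nim-sum: 11 ⊕ 10 ⊕ 1 = 0.
The nim-sum is 0, so this is a P-position: the player to move is in a losing position under optimal play.

P-position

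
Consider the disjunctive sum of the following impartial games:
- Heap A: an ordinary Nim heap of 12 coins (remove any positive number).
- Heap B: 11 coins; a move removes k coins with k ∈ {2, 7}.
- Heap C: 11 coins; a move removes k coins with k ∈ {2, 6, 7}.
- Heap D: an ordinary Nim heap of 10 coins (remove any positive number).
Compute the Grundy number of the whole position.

Heap A is a plain Nim heap of size 12, so its Grundy value is 12.
Grundy values for heap B (subtraction set {2, 7}):
k:     0  1  2  3  4  5  6  7  8  9 10 11
g(k):  0  0  1  1  0  0  1  1  2  0  0  1
So g(11) = 1.
Grundy values for heap C (subtraction set {2, 6, 7}):
k:     0  1  2  3  4  5  6  7  8  9 10 11
g(k):  0  0  1  1  0  0  1  1  2  0  3  1
So g(11) = 1.
Heap D is a plain Nim heap of size 10, so its Grundy value is 10.
The value of a disjunctive sum is the nim-sum of the parts.
Combined value = 12 XOR 1 XOR 1 XOR 10 = 6.

6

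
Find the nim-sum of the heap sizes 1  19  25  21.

30

Nim-sum: 1 ^ 19 ^ 25 ^ 21 = 30.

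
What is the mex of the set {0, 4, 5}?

0 is in the set but 1 is not, so the mex is 1.

1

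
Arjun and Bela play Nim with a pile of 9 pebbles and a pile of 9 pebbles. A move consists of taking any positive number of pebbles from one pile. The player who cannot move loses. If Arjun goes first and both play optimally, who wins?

Write each in binary and XOR column by column:
  1001  (9)
  1001  (9)
  ----
  0000  (0)
The nim-sum is 0, so this is a P-position: the player to move is in a losing position under optimal play; Arjun is about to move from it and so loses — Bela wins.

Bela wins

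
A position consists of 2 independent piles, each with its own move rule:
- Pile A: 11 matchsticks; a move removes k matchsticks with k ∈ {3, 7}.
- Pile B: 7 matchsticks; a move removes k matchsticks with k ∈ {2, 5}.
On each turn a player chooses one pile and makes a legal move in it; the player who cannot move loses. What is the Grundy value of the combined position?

Grundy values for pile A (subtraction set {3, 7}):
g(0) = mex{} = 0
g(1) = mex{} = 0
g(2) = mex{} = 0
g(3) = mex{0} = 1
g(4) = mex{0} = 1
g(5) = mex{0} = 1
g(6) = mex{1} = 0
g(7) = mex{0,1} = 2
g(8) = mex{0,1} = 2
g(9) = mex{0} = 1
g(10) = mex{1,2} = 0
g(11) = mex{1,2} = 0
So g(11) = 0.
For pile B, compute g(0), g(1), … with moves {2, 5}:
g(0) = mex{} = 0
g(1) = mex{} = 0
g(2) = mex{0} = 1
g(3) = mex{0} = 1
g(4) = mex{1} = 0
g(5) = mex{0,1} = 2
g(6) = mex{0} = 1
g(7) = mex{1,2} = 0
So g(7) = 0.
By the Sprague-Grundy theorem, the Grundy value of a sum of independent games is the XOR of the component values.
Combined value = 0 ⊕ 0 = 0.

0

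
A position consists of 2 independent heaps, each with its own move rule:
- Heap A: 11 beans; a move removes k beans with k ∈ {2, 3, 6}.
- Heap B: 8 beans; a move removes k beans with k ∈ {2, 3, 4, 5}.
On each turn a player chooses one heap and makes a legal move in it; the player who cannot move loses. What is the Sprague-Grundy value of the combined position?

For heap A, compute g(0), g(1), … with moves {2, 3, 6}:
g(0) = mex{} = 0
g(1) = mex{} = 0
g(2) = mex{0} = 1
g(3) = mex{0} = 1
g(4) = mex{0,1} = 2
g(5) = mex{1} = 0
g(6) = mex{0,1,2} = 3
g(7) = mex{0,2} = 1
g(8) = mex{0,1,3} = 2
g(9) = mex{1,3} = 0
g(10) = mex{1,2} = 0
g(11) = mex{0,2} = 1
So g(11) = 1.
For heap B, compute g(0), g(1), … with moves {2, 3, 4, 5}:
g(0) = mex{} = 0
g(1) = mex{} = 0
g(2) = mex{0} = 1
g(3) = mex{0} = 1
g(4) = mex{0,1} = 2
g(5) = mex{0,1} = 2
g(6) = mex{0,1,2} = 3
g(7) = mex{1,2} = 0
g(8) = mex{1,2,3} = 0
So g(8) = 0.
The value of a disjunctive sum is the nim-sum of the parts.
Combined value = 1 ⊕ 0 = 1.

1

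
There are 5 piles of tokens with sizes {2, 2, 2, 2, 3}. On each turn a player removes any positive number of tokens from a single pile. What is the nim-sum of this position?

Bitwise XOR of the heap sizes:
  10  (2)
  10  (2)
  10  (2)
  10  (2)
  11  (3)
  --
  11  (3)

3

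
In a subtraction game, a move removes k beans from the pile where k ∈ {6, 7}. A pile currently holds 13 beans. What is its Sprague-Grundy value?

0

Build the Grundy sequence with g(k) = mex{g(k−s) : s ∈ {6, 7}, s ≤ k}:
g(0) = mex{} = 0
g(1) = mex{} = 0
g(2) = mex{} = 0
g(3) = mex{} = 0
g(4) = mex{} = 0
g(5) = mex{} = 0
g(6) = mex{0} = 1
g(7) = mex{0} = 1
g(8) = mex{0} = 1
g(9) = mex{0} = 1
g(10) = mex{0} = 1
g(11) = mex{0} = 1
g(12) = mex{0,1} = 2
g(13) = mex{1} = 0
So g(13) = 0.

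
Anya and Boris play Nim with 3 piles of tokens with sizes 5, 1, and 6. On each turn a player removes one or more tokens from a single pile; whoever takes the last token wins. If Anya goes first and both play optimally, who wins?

Compute the nim-sum pairwise:
5 XOR 1 = 4
4 XOR 6 = 2
The nim-sum is 2 ≠ 0, so this is an N-position: the player to move can win; Anya has a winning move.

Anya wins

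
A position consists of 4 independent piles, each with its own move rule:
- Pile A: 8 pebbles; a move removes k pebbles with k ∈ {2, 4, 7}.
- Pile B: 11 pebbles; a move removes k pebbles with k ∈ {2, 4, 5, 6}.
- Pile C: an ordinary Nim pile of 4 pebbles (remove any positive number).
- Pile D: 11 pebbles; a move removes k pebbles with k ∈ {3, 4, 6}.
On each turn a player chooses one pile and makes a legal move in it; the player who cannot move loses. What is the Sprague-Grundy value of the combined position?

Build the Grundy sequence for pile A with g(k) = mex{g(k−s) : s ∈ {2, 4, 7}, s ≤ k}:
k:     0  1  2  3  4  5  6  7  8
g(k):  0  0  1  1  2  2  0  3  1
So g(8) = 1.
Build the Grundy sequence for pile B with g(k) = mex{g(k−s) : s ∈ {2, 4, 5, 6}, s ≤ k}:
k:     0  1  2  3  4  5  6  7  8  9 10 11
g(k):  0  0  1  1  2  2  3  3  0  0  1  1
So g(11) = 1.
Pile C is a plain Nim pile of size 4, so its Grundy value is 4.
For pile D, compute g(0), g(1), … with moves {3, 4, 6}:
g(0) = mex{} = 0
g(1) = mex{} = 0
g(2) = mex{} = 0
g(3) = mex{0} = 1
g(4) = mex{0} = 1
g(5) = mex{0} = 1
g(6) = mex{0,1} = 2
g(7) = mex{0,1} = 2
g(8) = mex{0,1} = 2
g(9) = mex{1,2} = 0
g(10) = mex{1,2} = 0
g(11) = mex{1,2} = 0
So g(11) = 0.
By the Sprague-Grundy theorem, the Grundy value of a sum of independent games is the XOR of the component values.
Combined value = 1 ⊕ 1 ⊕ 4 ⊕ 0 = 4.

4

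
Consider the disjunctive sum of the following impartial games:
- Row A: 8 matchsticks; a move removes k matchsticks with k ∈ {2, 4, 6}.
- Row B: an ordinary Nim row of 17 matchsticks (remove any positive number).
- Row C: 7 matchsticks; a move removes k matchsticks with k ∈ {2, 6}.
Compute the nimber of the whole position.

Grundy values for row A (subtraction set {2, 4, 6}):
g(0) = mex{} = 0
g(1) = mex{} = 0
g(2) = mex{0} = 1
g(3) = mex{0} = 1
g(4) = mex{0,1} = 2
g(5) = mex{0,1} = 2
g(6) = mex{0,1,2} = 3
g(7) = mex{0,1,2} = 3
g(8) = mex{1,2,3} = 0
So g(8) = 0.
Row B is a plain Nim row of size 17, so its Grundy value is 17.
For row C, compute g(0), g(1), … with moves {2, 6}:
g(0) = mex{} = 0
g(1) = mex{} = 0
g(2) = mex{0} = 1
g(3) = mex{0} = 1
g(4) = mex{1} = 0
g(5) = mex{1} = 0
g(6) = mex{0} = 1
g(7) = mex{0} = 1
So g(7) = 1.
The value of a disjunctive sum is the nim-sum of the parts.
Combined value = 0 ⊕ 17 ⊕ 1 = 16.

16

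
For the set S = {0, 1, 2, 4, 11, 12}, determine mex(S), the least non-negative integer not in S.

3

The values 0, 1, 2 are all present; 3 is the first non-negative integer missing from the set.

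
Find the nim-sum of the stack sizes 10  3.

Nim-sum: 10 ^ 3 = 9.

9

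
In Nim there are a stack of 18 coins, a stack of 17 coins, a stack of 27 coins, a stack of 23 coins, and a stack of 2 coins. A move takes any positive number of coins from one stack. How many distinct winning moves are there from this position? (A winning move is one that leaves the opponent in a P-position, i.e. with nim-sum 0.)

1

Write each in binary and XOR column by column:
  10010  (18)
  10001  (17)
  11011  (27)
  10111  (23)
  00010  (2)
  -----
  01101  (13)
The overall nim-sum is X = 13. A stack of size p has a winning move iff p XOR X < p (reduce it to p XOR X).
  18: 18 XOR 13 = 31 ≥ 18 — no move.
  17: 17 XOR 13 = 28 ≥ 17 — no move.
  27: 27 XOR 13 = 22 < 27 — winning move (to 22).
  23: 23 XOR 13 = 26 ≥ 23 — no move.
  2: 2 XOR 13 = 15 ≥ 2 — no move.
That gives 1 winning move.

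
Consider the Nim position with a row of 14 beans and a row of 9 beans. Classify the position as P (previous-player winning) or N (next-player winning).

N-position

Compute the nim-sum pairwise:
14 XOR 9 = 7
The nim-sum is 7 ≠ 0, so this is an N-position: the player to move can win.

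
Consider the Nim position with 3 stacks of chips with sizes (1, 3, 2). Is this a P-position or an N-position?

P-position

Nim-sum: 1 XOR 3 XOR 2 = 0.
The nim-sum is 0, so this is a P-position: the player to move is in a losing position under optimal play.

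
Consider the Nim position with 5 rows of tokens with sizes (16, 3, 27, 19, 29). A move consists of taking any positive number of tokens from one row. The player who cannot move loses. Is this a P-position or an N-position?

Compute the nim-sum pairwise:
16 ^ 3 = 19
19 ^ 27 = 8
8 ^ 19 = 27
27 ^ 29 = 6
The nim-sum is 6 ≠ 0, so this is an N-position: the player to move can win.

N-position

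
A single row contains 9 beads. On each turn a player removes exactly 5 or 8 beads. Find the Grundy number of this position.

1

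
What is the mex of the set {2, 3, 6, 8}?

0 is not in the set, so the mex is 0.

0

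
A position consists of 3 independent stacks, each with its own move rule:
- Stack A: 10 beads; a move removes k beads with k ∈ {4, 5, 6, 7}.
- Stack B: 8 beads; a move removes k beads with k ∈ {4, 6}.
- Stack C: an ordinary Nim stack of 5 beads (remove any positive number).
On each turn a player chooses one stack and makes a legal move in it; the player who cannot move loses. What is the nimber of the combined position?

5

Build the Grundy sequence for stack A with g(k) = mex{g(k−s) : s ∈ {4, 5, 6, 7}, s ≤ k}:
k:     0  1  2  3  4  5  6  7  8  9 10
g(k):  0  0  0  0  1  1  1  1  2  2  2
So g(10) = 2.
Build the Grundy sequence for stack B with g(k) = mex{g(k−s) : s ∈ {4, 6}, s ≤ k}:
g(0) = mex{} = 0
g(1) = mex{} = 0
g(2) = mex{} = 0
g(3) = mex{} = 0
g(4) = mex{0} = 1
g(5) = mex{0} = 1
g(6) = mex{0} = 1
g(7) = mex{0} = 1
g(8) = mex{0,1} = 2
So g(8) = 2.
Stack C is a plain Nim stack of size 5, so its Grundy value is 5.
The value of a disjunctive sum is the nim-sum of the parts.
Combined value = 2 ⊕ 2 ⊕ 5 = 5.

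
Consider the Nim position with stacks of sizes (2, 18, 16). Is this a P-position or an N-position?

Compute the nim-sum pairwise:
2 ⊕ 18 = 16
16 ⊕ 16 = 0
The nim-sum is 0, so this is a P-position: the player to move is in a losing position under optimal play.

P-position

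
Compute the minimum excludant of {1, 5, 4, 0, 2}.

The values 0, 1, 2 are all present; 3 is the first non-negative integer missing from the set.

3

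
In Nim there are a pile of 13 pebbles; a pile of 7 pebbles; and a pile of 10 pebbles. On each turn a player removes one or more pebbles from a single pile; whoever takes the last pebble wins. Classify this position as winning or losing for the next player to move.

Losing position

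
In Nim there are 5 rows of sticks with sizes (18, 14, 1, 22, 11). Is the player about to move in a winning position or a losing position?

Bitwise XOR of the heap sizes:
  10010  (18)
  01110  (14)
  00001  (1)
  10110  (22)
  01011  (11)
  -----
  00000  (0)
The nim-sum is 0, so this is a P-position: the player to move is in a losing position under optimal play.

Losing position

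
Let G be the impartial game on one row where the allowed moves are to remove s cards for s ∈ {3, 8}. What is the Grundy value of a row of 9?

1

Build the Grundy sequence with g(k) = mex{g(k−s) : s ∈ {3, 8}, s ≤ k}:
g(0) = mex{} = 0
g(1) = mex{} = 0
g(2) = mex{} = 0
g(3) = mex{0} = 1
g(4) = mex{0} = 1
g(5) = mex{0} = 1
g(6) = mex{1} = 0
g(7) = mex{1} = 0
g(8) = mex{0,1} = 2
g(9) = mex{0} = 1
So g(9) = 1.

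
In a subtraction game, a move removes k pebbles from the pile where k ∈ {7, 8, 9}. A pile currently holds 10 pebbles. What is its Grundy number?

1

Grundy values for subtraction set {7, 8, 9}:
k:     0  1  2  3  4  5  6  7  8  9 10
g(k):  0  0  0  0  0  0  0  1  1  1  1
So g(10) = 1.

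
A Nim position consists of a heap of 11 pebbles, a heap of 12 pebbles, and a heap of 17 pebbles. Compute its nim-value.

22

Nim-sum: 11 ⊕ 12 ⊕ 17 = 22.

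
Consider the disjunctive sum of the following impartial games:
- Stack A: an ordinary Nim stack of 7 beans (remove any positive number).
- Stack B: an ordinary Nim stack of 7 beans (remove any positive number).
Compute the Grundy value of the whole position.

0

Stack A is a plain Nim stack of size 7, so its Grundy value is 7.
Stack B is a plain Nim stack of size 7, so its Grundy value is 7.
By the Sprague-Grundy theorem, the Grundy value of a sum of independent games is the XOR of the component values.
Combined value = 7 XOR 7 = 0.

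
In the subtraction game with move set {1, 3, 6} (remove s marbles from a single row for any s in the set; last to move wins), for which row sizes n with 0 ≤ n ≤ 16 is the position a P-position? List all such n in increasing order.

0, 2, 4, 9, 11, 13

Build the Grundy sequence with g(k) = mex{g(k−s) : s ∈ {1, 3, 6}, s ≤ k}:
k:     0  1  2  3  4  5  6  7  8  9 10 11 12 13 14 15 16
g(k):  0  1  0  1  0  1  2  3  2  0  1  0  1  0  1  2  3
The P-positions (g = 0) in 0..16 are 0, 2, 4, 9, 11, 13.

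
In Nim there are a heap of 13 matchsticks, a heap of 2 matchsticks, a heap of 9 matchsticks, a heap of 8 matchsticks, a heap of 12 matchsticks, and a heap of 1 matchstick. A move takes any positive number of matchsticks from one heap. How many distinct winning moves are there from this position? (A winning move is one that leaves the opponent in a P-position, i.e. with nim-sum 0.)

Write each in binary and XOR column by column:
  1101  (13)
  0010  (2)
  1001  (9)
  1000  (8)
  1100  (12)
  0001  (1)
  ----
  0011  (3)
The overall nim-sum is X = 3. A heap of size p has a winning move iff p XOR X < p (reduce it to p XOR X).
  13: 13 XOR 3 = 14 ≥ 13 — no move.
  2: 2 XOR 3 = 1 < 2 — winning move (to 1).
  9: 9 XOR 3 = 10 ≥ 9 — no move.
  8: 8 XOR 3 = 11 ≥ 8 — no move.
  12: 12 XOR 3 = 15 ≥ 12 — no move.
  1: 1 XOR 3 = 2 ≥ 1 — no move.
That gives 1 winning move.

1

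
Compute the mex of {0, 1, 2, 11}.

3

The values 0, 1, 2 are all present; 3 is the first non-negative integer missing from the set.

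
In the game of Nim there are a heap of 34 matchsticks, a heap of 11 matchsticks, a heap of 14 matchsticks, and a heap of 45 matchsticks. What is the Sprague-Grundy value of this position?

10

Bitwise XOR of the heap sizes:
  100010  (34)
  001011  (11)
  001110  (14)
  101101  (45)
  ------
  001010  (10)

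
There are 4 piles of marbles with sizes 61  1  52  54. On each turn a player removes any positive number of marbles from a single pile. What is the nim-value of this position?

62

Bitwise XOR of the heap sizes:
  111101  (61)
  000001  (1)
  110100  (52)
  110110  (54)
  ------
  111110  (62)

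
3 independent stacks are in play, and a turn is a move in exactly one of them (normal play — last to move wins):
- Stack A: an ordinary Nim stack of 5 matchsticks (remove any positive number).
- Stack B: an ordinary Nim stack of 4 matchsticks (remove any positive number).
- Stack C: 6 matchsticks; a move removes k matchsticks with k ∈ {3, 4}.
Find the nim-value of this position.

3

Stack A is a plain Nim stack of size 5, so its Grundy value is 5.
Stack B is a plain Nim stack of size 4, so its Grundy value is 4.
For stack C, compute g(0), g(1), … with moves {3, 4}:
k:     0  1  2  3  4  5  6
g(k):  0  0  0  1  1  1  2
So g(6) = 2.
The value of a disjunctive sum is the nim-sum of the parts.
Combined value = 5 XOR 4 XOR 2 = 3.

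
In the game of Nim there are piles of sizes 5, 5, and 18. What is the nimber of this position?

18

Compute the nim-sum pairwise:
5 ^ 5 = 0
0 ^ 18 = 18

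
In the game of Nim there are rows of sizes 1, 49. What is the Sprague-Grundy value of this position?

Nim-sum: 1 ^ 49 = 48.

48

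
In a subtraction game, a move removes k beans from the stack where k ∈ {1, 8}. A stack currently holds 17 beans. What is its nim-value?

Compute g(0), g(1), … for moves {1, 8}:
k:     0  1  2  3  4  5  6  7  8  9 10 11 12 13 14 15 16 17
g(k):  0  1  0  1  0  1  0  1  2  0  1  0  1  0  1  0  1  2
So g(17) = 2.

2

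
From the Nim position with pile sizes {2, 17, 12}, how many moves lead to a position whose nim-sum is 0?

Write each in binary and XOR column by column:
  00010  (2)
  10001  (17)
  01100  (12)
  -----
  11111  (31)
The overall nim-sum is X = 31. A pile of size p has a winning move iff p XOR X < p (reduce it to p XOR X).
  2: 2 XOR 31 = 29 ≥ 2 — no move.
  17: 17 XOR 31 = 14 < 17 — winning move (to 14).
  12: 12 XOR 31 = 19 ≥ 12 — no move.
That gives 1 winning move.

1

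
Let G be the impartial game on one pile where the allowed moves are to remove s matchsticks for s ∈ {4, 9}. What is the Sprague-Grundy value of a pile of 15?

Compute g(0), g(1), … for moves {4, 9}:
k:     0  1  2  3  4  5  6  7  8  9 10 11 12 13 14 15
g(k):  0  0  0  0  1  1  1  1  0  2  2  2  1  0  0  0
So g(15) = 0.

0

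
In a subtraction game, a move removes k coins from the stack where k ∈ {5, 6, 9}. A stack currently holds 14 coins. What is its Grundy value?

Compute g(0), g(1), … for moves {5, 6, 9}:
k:     0  1  2  3  4  5  6  7  8  9 10 11 12 13 14
g(k):  0  0  0  0  0  1  1  1  1  1  2  2  2  2  0
So g(14) = 0.

0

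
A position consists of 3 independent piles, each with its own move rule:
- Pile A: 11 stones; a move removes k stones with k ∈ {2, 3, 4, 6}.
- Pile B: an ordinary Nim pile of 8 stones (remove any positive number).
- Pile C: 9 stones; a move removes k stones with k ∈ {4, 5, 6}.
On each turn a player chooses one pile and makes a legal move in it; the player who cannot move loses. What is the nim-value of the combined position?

11

Grundy values for pile A (subtraction set {2, 3, 4, 6}):
g(0) = mex{} = 0
g(1) = mex{} = 0
g(2) = mex{0} = 1
g(3) = mex{0} = 1
g(4) = mex{0,1} = 2
g(5) = mex{0,1} = 2
g(6) = mex{0,1,2} = 3
g(7) = mex{0,1,2} = 3
g(8) = mex{1,2,3} = 0
g(9) = mex{1,2,3} = 0
g(10) = mex{0,2,3} = 1
g(11) = mex{0,2,3} = 1
So g(11) = 1.
Pile B is a plain Nim pile of size 8, so its Grundy value is 8.
Grundy values for pile C (subtraction set {4, 5, 6}):
g(0) = mex{} = 0
g(1) = mex{} = 0
g(2) = mex{} = 0
g(3) = mex{} = 0
g(4) = mex{0} = 1
g(5) = mex{0} = 1
g(6) = mex{0} = 1
g(7) = mex{0} = 1
g(8) = mex{0,1} = 2
g(9) = mex{0,1} = 2
So g(9) = 2.
The value of a disjunctive sum is the nim-sum of the parts.
Combined value = 1 XOR 8 XOR 2 = 11.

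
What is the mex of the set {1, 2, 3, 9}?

0

0 is not in the set, so the mex is 0.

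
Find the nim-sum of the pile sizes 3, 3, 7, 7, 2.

Write each in binary and XOR column by column:
  011  (3)
  011  (3)
  111  (7)
  111  (7)
  010  (2)
  ---
  010  (2)

2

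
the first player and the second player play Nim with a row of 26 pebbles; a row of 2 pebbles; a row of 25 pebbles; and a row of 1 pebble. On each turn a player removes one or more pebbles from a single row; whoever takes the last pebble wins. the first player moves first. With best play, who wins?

Nim-sum: 26 XOR 2 XOR 25 XOR 1 = 0.
The nim-sum is 0, so this is a P-position: the player to move is in a losing position under optimal play; the first player is about to move from it and so loses — the second player wins.

the second player wins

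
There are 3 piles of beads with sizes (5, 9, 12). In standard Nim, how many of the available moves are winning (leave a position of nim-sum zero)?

Bitwise XOR of the heap sizes:
  0101  (5)
  1001  (9)
  1100  (12)
  ----
  0000  (0)
The nim-sum is already 0, so every move leaves a nonzero nim-sum — there are no winning moves.

0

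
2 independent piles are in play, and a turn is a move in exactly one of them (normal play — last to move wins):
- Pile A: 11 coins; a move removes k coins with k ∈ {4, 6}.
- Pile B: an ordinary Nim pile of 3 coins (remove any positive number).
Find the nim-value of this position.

3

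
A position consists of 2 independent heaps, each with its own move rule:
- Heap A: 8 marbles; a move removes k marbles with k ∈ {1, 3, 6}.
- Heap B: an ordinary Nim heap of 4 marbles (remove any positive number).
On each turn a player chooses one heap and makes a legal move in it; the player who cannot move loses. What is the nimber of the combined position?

Grundy values for heap A (subtraction set {1, 3, 6}):
k:     0  1  2  3  4  5  6  7  8
g(k):  0  1  0  1  0  1  2  3  2
So g(8) = 2.
Heap B is a plain Nim heap of size 4, so its Grundy value is 4.
The value of a disjunctive sum is the nim-sum of the parts.
Combined value = 2 ⊕ 4 = 6.

6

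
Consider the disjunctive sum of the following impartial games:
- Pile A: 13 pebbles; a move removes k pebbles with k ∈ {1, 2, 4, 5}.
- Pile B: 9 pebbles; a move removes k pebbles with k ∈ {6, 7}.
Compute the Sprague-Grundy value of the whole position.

0

Grundy values for pile A (subtraction set {1, 2, 4, 5}):
g(0) = mex{} = 0
g(1) = mex{0} = 1
g(2) = mex{0,1} = 2
g(3) = mex{1,2} = 0
g(4) = mex{0,2} = 1
g(5) = mex{0,1} = 2
g(6) = mex{1,2} = 0
g(7) = mex{0,2} = 1
g(8) = mex{0,1} = 2
g(9) = mex{1,2} = 0
g(10) = mex{0,2} = 1
g(11) = mex{0,1} = 2
g(12) = mex{1,2} = 0
g(13) = mex{0,2} = 1
So g(13) = 1.
Build the Grundy sequence for pile B with g(k) = mex{g(k−s) : s ∈ {6, 7}, s ≤ k}:
g(0) = mex{} = 0
g(1) = mex{} = 0
g(2) = mex{} = 0
g(3) = mex{} = 0
g(4) = mex{} = 0
g(5) = mex{} = 0
g(6) = mex{0} = 1
g(7) = mex{0} = 1
g(8) = mex{0} = 1
g(9) = mex{0} = 1
So g(9) = 1.
The value of a disjunctive sum is the nim-sum of the parts.
Combined value = 1 ⊕ 1 = 0.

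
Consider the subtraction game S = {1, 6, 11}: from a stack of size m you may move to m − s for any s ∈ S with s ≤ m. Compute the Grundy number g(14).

0

Build the Grundy sequence with g(k) = mex{g(k−s) : s ∈ {1, 6, 11}, s ≤ k}:
k:     0  1  2  3  4  5  6  7  8  9 10 11 12 13 14
g(k):  0  1  0  1  0  1  2  0  1  0  1  2  0  1  0
So g(14) = 0.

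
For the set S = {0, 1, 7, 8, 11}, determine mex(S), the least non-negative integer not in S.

2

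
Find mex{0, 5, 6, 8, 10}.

1

0 is in the set but 1 is not, so the mex is 1.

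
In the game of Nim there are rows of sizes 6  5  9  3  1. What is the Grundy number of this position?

8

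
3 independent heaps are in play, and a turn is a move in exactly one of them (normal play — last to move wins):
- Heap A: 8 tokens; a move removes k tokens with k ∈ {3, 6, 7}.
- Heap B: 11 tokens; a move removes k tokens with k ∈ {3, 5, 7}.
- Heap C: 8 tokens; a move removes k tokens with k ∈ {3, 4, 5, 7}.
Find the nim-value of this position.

0

For heap A, compute g(0), g(1), … with moves {3, 6, 7}:
g(0) = mex{} = 0
g(1) = mex{} = 0
g(2) = mex{} = 0
g(3) = mex{0} = 1
g(4) = mex{0} = 1
g(5) = mex{0} = 1
g(6) = mex{0,1} = 2
g(7) = mex{0,1} = 2
g(8) = mex{0,1} = 2
So g(8) = 2.
Build the Grundy sequence for heap B with g(k) = mex{g(k−s) : s ∈ {3, 5, 7}, s ≤ k}:
g(0) = mex{} = 0
g(1) = mex{} = 0
g(2) = mex{} = 0
g(3) = mex{0} = 1
g(4) = mex{0} = 1
g(5) = mex{0} = 1
g(6) = mex{0,1} = 2
g(7) = mex{0,1} = 2
g(8) = mex{0,1} = 2
g(9) = mex{0,1,2} = 3
g(10) = mex{1,2} = 0
g(11) = mex{1,2} = 0
So g(11) = 0.
For heap C, compute g(0), g(1), … with moves {3, 4, 5, 7}:
g(0) = mex{} = 0
g(1) = mex{} = 0
g(2) = mex{} = 0
g(3) = mex{0} = 1
g(4) = mex{0} = 1
g(5) = mex{0} = 1
g(6) = mex{0,1} = 2
g(7) = mex{0,1} = 2
g(8) = mex{0,1} = 2
So g(8) = 2.
By the Sprague-Grundy theorem, the Grundy value of a sum of independent games is the XOR of the component values.
Combined value = 2 XOR 0 XOR 2 = 0.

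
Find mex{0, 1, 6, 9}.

2

The values 0, 1 are all present; 2 is the first non-negative integer missing from the set.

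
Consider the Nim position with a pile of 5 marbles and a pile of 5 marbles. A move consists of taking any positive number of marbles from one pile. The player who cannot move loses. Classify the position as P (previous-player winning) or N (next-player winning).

Write each in binary and XOR column by column:
  101  (5)
  101  (5)
  ---
  000  (0)
The nim-sum is 0, so this is a P-position: the player to move is in a losing position under optimal play.

P-position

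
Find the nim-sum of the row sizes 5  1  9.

13

Write each in binary and XOR column by column:
  0101  (5)
  0001  (1)
  1001  (9)
  ----
  1101  (13)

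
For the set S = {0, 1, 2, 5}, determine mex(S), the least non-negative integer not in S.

3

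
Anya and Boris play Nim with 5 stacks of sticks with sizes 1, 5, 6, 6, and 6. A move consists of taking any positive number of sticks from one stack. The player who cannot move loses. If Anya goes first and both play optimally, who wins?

Anya wins

Compute the nim-sum pairwise:
1 ^ 5 = 4
4 ^ 6 = 2
2 ^ 6 = 4
4 ^ 6 = 2
The nim-sum is 2 ≠ 0, so this is an N-position: the player to move can win; Anya has a winning move.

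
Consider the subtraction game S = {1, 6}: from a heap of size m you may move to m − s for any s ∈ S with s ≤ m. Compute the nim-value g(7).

Compute g(0), g(1), … for moves {1, 6}:
k:     0  1  2  3  4  5  6  7
g(k):  0  1  0  1  0  1  2  0
So g(7) = 0.

0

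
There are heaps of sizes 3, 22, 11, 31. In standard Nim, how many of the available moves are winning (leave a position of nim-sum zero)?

Compute the nim-sum pairwise:
3 ⊕ 22 = 21
21 ⊕ 11 = 30
30 ⊕ 31 = 1
The overall nim-sum is X = 1. A heap of size p has a winning move iff p XOR X < p (reduce it to p XOR X).
  3: 3 XOR 1 = 2 < 3 — winning move (to 2).
  22: 22 XOR 1 = 23 ≥ 22 — no move.
  11: 11 XOR 1 = 10 < 11 — winning move (to 10).
  31: 31 XOR 1 = 30 < 31 — winning move (to 30).
That gives 3 winning moves.

3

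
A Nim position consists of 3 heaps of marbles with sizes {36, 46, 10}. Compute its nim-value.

Compute the nim-sum pairwise:
36 ^ 46 = 10
10 ^ 10 = 0

0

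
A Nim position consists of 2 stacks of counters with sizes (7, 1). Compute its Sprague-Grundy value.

Compute the nim-sum pairwise:
7 ^ 1 = 6

6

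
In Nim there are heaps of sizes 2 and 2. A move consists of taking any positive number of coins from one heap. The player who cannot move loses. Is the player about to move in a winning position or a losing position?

Losing position

Compute the nim-sum pairwise:
2 XOR 2 = 0
The nim-sum is 0, so this is a P-position: the player to move is in a losing position under optimal play.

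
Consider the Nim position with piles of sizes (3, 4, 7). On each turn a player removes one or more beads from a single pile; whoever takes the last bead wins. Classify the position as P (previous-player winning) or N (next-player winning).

P-position

Compute the nim-sum pairwise:
3 ^ 4 = 7
7 ^ 7 = 0
The nim-sum is 0, so this is a P-position: the player to move is in a losing position under optimal play.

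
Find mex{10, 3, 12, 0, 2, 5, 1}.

4

The values 0, 1, 2, 3 are all present; 4 is the first non-negative integer missing from the set.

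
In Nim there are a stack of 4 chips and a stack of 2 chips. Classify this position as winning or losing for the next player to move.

Bitwise XOR of the heap sizes:
  100  (4)
  010  (2)
  ---
  110  (6)
The nim-sum is 6 ≠ 0, so this is an N-position: the player to move can win.

Winning position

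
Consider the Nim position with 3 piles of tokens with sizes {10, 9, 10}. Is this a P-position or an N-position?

N-position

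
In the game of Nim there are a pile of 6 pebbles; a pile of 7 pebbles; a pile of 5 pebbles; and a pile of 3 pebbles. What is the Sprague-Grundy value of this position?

7

In binary:
  110  (6)
  111  (7)
  101  (5)
  011  (3)
  ---
  111  (7)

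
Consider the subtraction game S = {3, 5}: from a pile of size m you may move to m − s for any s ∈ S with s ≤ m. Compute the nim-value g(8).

Grundy values for subtraction set {3, 5}:
k:     0  1  2  3  4  5  6  7  8
g(k):  0  0  0  1  1  1  2  2  0
So g(8) = 0.

0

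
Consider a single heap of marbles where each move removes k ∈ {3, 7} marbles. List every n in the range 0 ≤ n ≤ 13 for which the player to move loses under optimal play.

0, 1, 2, 6, 10, 11, 12

Build the Grundy sequence with g(k) = mex{g(k−s) : s ∈ {3, 7}, s ≤ k}:
k:     0  1  2  3  4  5  6  7  8  9 10 11 12 13
g(k):  0  0  0  1  1  1  0  2  2  1  0  0  0  1
The P-positions (g = 0) in 0..13 are 0, 1, 2, 6, 10, 11, 12.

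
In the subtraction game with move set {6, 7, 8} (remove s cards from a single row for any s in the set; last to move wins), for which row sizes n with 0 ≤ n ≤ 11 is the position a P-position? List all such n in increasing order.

0, 1, 2, 3, 4, 5

Grundy values for subtraction set {6, 7, 8}:
g(0) = mex{} = 0
g(1) = mex{} = 0
g(2) = mex{} = 0
g(3) = mex{} = 0
g(4) = mex{} = 0
g(5) = mex{} = 0
g(6) = mex{0} = 1
g(7) = mex{0} = 1
g(8) = mex{0} = 1
g(9) = mex{0} = 1
g(10) = mex{0} = 1
g(11) = mex{0} = 1
The P-positions (g = 0) in 0..11 are 0, 1, 2, 3, 4, 5.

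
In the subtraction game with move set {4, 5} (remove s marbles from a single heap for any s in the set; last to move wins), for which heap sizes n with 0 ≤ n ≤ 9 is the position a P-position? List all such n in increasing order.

0, 1, 2, 3, 9

Build the Grundy sequence with g(k) = mex{g(k−s) : s ∈ {4, 5}, s ≤ k}:
g(0) = mex{} = 0
g(1) = mex{} = 0
g(2) = mex{} = 0
g(3) = mex{} = 0
g(4) = mex{0} = 1
g(5) = mex{0} = 1
g(6) = mex{0} = 1
g(7) = mex{0} = 1
g(8) = mex{0,1} = 2
g(9) = mex{1} = 0
The P-positions (g = 0) in 0..9 are 0, 1, 2, 3, 9.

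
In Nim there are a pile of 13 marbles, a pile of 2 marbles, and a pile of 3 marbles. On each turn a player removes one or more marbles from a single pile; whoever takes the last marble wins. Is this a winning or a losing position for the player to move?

Compute the nim-sum pairwise:
13 ⊕ 2 = 15
15 ⊕ 3 = 12
The nim-sum is 12 ≠ 0, so this is an N-position: the player to move can win.

Winning position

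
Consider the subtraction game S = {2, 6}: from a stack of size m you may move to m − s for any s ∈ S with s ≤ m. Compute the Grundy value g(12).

0

Build the Grundy sequence with g(k) = mex{g(k−s) : s ∈ {2, 6}, s ≤ k}:
k:     0  1  2  3  4  5  6  7  8  9 10 11 12
g(k):  0  0  1  1  0  0  1  1  0  0  1  1  0
So g(12) = 0.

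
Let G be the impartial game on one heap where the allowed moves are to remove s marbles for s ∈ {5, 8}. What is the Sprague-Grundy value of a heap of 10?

2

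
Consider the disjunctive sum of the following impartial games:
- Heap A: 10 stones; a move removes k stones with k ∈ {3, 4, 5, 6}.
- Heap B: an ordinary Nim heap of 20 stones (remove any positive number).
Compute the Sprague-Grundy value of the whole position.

20

Grundy values for heap A (subtraction set {3, 4, 5, 6}):
k:     0  1  2  3  4  5  6  7  8  9 10
g(k):  0  0  0  1  1  1  2  2  2  0  0
So g(10) = 0.
Heap B is a plain Nim heap of size 20, so its Grundy value is 20.
The value of a disjunctive sum is the nim-sum of the parts.
Combined value = 0 ⊕ 20 = 20.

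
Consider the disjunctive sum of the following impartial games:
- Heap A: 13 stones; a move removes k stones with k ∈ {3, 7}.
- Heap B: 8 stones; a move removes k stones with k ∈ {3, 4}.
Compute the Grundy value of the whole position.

Build the Grundy sequence for heap A with g(k) = mex{g(k−s) : s ∈ {3, 7}, s ≤ k}:
g(0) = mex{} = 0
g(1) = mex{} = 0
g(2) = mex{} = 0
g(3) = mex{0} = 1
g(4) = mex{0} = 1
g(5) = mex{0} = 1
g(6) = mex{1} = 0
g(7) = mex{0,1} = 2
g(8) = mex{0,1} = 2
g(9) = mex{0} = 1
g(10) = mex{1,2} = 0
g(11) = mex{1,2} = 0
g(12) = mex{1} = 0
g(13) = mex{0} = 1
So g(13) = 1.
Build the Grundy sequence for heap B with g(k) = mex{g(k−s) : s ∈ {3, 4}, s ≤ k}:
g(0) = mex{} = 0
g(1) = mex{} = 0
g(2) = mex{} = 0
g(3) = mex{0} = 1
g(4) = mex{0} = 1
g(5) = mex{0} = 1
g(6) = mex{0,1} = 2
g(7) = mex{1} = 0
g(8) = mex{1} = 0
So g(8) = 0.
By the Sprague-Grundy theorem, the Grundy value of a sum of independent games is the XOR of the component values.
Combined value = 1 XOR 0 = 1.

1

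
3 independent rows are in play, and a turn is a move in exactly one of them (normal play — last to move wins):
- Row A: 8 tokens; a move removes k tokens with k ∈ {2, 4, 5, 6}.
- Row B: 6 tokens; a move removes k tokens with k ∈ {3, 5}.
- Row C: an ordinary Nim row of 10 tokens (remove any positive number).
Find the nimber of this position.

Build the Grundy sequence for row A with g(k) = mex{g(k−s) : s ∈ {2, 4, 5, 6}, s ≤ k}:
k:     0  1  2  3  4  5  6  7  8
g(k):  0  0  1  1  2  2  3  3  0
So g(8) = 0.
Grundy values for row B (subtraction set {3, 5}):
k:     0  1  2  3  4  5  6
g(k):  0  0  0  1  1  1  2
So g(6) = 2.
Row C is a plain Nim row of size 10, so its Grundy value is 10.
The value of a disjunctive sum is the nim-sum of the parts.
Combined value = 0 XOR 2 XOR 10 = 8.

8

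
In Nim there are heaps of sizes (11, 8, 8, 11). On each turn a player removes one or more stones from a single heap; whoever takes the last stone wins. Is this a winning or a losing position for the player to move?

Losing position

Compute the nim-sum pairwise:
11 XOR 8 = 3
3 XOR 8 = 11
11 XOR 11 = 0
The nim-sum is 0, so this is a P-position: the player to move is in a losing position under optimal play.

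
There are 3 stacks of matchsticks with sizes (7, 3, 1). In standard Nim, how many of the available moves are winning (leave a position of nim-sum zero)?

Compute the nim-sum pairwise:
7 ⊕ 3 = 4
4 ⊕ 1 = 5
The overall nim-sum is X = 5. A stack of size p has a winning move iff p XOR X < p (reduce it to p XOR X).
  7: 7 XOR 5 = 2 < 7 — winning move (to 2).
  3: 3 XOR 5 = 6 ≥ 3 — no move.
  1: 1 XOR 5 = 4 ≥ 1 — no move.
That gives 1 winning move.

1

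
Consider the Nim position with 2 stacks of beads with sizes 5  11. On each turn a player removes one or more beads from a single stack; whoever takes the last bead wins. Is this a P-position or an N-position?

N-position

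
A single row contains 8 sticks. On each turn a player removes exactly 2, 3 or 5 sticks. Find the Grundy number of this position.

Grundy values for subtraction set {2, 3, 5}:
g(0) = mex{} = 0
g(1) = mex{} = 0
g(2) = mex{0} = 1
g(3) = mex{0} = 1
g(4) = mex{0,1} = 2
g(5) = mex{0,1} = 2
g(6) = mex{0,1,2} = 3
g(7) = mex{1,2} = 0
g(8) = mex{1,2,3} = 0
So g(8) = 0.

0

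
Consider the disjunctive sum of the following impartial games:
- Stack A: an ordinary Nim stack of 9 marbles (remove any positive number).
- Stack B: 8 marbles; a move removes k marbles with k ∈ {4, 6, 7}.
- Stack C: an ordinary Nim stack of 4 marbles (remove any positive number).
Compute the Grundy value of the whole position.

Stack A is a plain Nim stack of size 9, so its Grundy value is 9.
For stack B, compute g(0), g(1), … with moves {4, 6, 7}:
g(0) = mex{} = 0
g(1) = mex{} = 0
g(2) = mex{} = 0
g(3) = mex{} = 0
g(4) = mex{0} = 1
g(5) = mex{0} = 1
g(6) = mex{0} = 1
g(7) = mex{0} = 1
g(8) = mex{0,1} = 2
So g(8) = 2.
Stack C is a plain Nim stack of size 4, so its Grundy value is 4.
By the Sprague-Grundy theorem, the Grundy value of a sum of independent games is the XOR of the component values.
Combined value = 9 XOR 2 XOR 4 = 15.

15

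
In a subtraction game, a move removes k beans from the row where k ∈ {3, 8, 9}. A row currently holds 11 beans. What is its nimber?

3

Compute g(0), g(1), … for moves {3, 8, 9}:
k:     0  1  2  3  4  5  6  7  8  9 10 11
g(k):  0  0  0  1  1  1  0  0  2  1  1  3
So g(11) = 3.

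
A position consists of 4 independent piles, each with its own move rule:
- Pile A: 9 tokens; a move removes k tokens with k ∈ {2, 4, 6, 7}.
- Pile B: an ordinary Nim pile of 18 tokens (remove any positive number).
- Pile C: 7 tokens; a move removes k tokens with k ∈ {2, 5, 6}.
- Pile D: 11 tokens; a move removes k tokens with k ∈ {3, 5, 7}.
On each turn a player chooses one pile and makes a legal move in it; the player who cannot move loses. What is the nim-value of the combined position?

17

Build the Grundy sequence for pile A with g(k) = mex{g(k−s) : s ∈ {2, 4, 6, 7}, s ≤ k}:
g(0) = mex{} = 0
g(1) = mex{} = 0
g(2) = mex{0} = 1
g(3) = mex{0} = 1
g(4) = mex{0,1} = 2
g(5) = mex{0,1} = 2
g(6) = mex{0,1,2} = 3
g(7) = mex{0,1,2} = 3
g(8) = mex{0,1,2,3} = 4
g(9) = mex{1,2,3} = 0
So g(9) = 0.
Pile B is a plain Nim pile of size 18, so its Grundy value is 18.
For pile C, compute g(0), g(1), … with moves {2, 5, 6}:
k:     0  1  2  3  4  5  6  7
g(k):  0  0  1  1  0  2  1  3
So g(7) = 3.
Grundy values for pile D (subtraction set {3, 5, 7}):
k:     0  1  2  3  4  5  6  7  8  9 10 11
g(k):  0  0  0  1  1  1  2  2  2  3  0  0
So g(11) = 0.
The value of a disjunctive sum is the nim-sum of the parts.
Combined value = 0 XOR 18 XOR 3 XOR 0 = 17.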